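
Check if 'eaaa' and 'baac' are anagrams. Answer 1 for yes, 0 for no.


Sort characters of 'eaaa': 'aaae'
Sort characters of 'baac': 'aabc'
Sorted forms differ -> they are NOT anagrams
Result: 0

0


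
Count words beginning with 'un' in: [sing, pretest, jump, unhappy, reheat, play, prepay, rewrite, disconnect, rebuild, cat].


Checking each word for prefix 'un':
  'sing' -> no (count: 0)
  'pretest' -> no (count: 0)
  'jump' -> no (count: 0)
  'unhappy' -> YES, starts with 'un' (count: 1)
  'reheat' -> no (count: 1)
  'play' -> no (count: 1)
  'prepay' -> no (count: 1)
  'rewrite' -> no (count: 1)
  'disconnect' -> no (count: 1)
  'rebuild' -> no (count: 1)
  'cat' -> no (count: 1)
Total with prefix 'un': 1

1


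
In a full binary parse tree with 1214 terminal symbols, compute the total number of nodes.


Leaf nodes (terminals): 1214
Internal nodes = n - 1 = 1214 - 1 = 1213
Total = leaves + internal = 1214 + 1213 = 2427

2427


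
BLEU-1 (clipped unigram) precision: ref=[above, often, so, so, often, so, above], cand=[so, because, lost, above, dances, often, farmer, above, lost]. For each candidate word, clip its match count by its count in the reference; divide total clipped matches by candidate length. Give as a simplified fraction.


Reference word counts: {'above': 2, 'often': 2, 'so': 3}
Checking each candidate word (with clipping):
  'so' -> in reference (ref count 3, used 1/3) -> match (matches: 1)
  'because' -> not in reference -> no match (matches: 1)
  'lost' -> not in reference -> no match (matches: 1)
  'above' -> in reference (ref count 2, used 1/2) -> match (matches: 2)
  'dances' -> not in reference -> no match (matches: 2)
  'often' -> in reference (ref count 2, used 1/2) -> match (matches: 3)
  'farmer' -> not in reference -> no match (matches: 3)
  'above' -> in reference (ref count 2, used 2/2) -> match (matches: 4)
  'lost' -> not in reference -> no match (matches: 4)
Clipped matches: 4, Candidate length: 9
Precision = 4/9

4/9


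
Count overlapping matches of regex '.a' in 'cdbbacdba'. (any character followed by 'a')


Pattern: .a means any character followed by 'a'.
Scanning 'cdbbacdba' position-by-position:
  Pos 0: window 'cd' -> no
  Pos 1: window 'db' -> no
  Pos 2: window 'bb' -> no
  Pos 3: window 'ba' -> MATCH
  Pos 4: window 'ac' -> no
  Pos 5: window 'cd' -> no
  Pos 6: window 'db' -> no
  Pos 7: window 'ba' -> MATCH
  Pos 8: window 'a' -> no
Total matches: 2

2


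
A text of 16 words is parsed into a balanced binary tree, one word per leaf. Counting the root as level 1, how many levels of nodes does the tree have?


In a balanced binary tree with n leaves the deepest leaf is ceil(log2(n)) edges below the root,
so counting node levels inclusive of root and leaves gives ceil(log2(n)) + 1 levels.
log2(16) = 4.0000
ceil(4.0000) = 4
levels = 4 + 1 = 5

5


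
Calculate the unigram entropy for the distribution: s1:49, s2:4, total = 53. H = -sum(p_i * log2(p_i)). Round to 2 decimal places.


Computing entropy H = -sum(p_i * log2(p_i)):
  s1: p = 49/53 = 0.9245, -p*log2(p) = 0.1047
  s2: p = 4/53 = 0.0755, -p*log2(p) = 0.2814
H = sum of terms = 0.3861
Rounded to 2 decimals: 0.39

0.39


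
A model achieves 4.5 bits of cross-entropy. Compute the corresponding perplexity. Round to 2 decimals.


Perplexity formula: PP = 2^H
H = 4.5
PP = 2^4.5
Decompose: 2^4.5 = 2^4 * 2^0.5 = 2^4 * sqrt(2)
2^4 = 16, sqrt(2) ~ 1.4142136
PP ~ 16 * 1.4142136 = 22.6274176
Rounded to 2 decimals: 22.63

22.63


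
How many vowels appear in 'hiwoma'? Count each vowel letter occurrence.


Scanning each character of 'hiwoma':
  Position 1: 'h' -> consonant (running count: 0)
  Position 2: 'i' -> vowel (running count: 1)
  Position 3: 'w' -> consonant (running count: 1)
  Position 4: 'o' -> vowel (running count: 2)
  Position 5: 'm' -> consonant (running count: 2)
  Position 6: 'a' -> vowel (running count: 3)
Total vowels: 3

3


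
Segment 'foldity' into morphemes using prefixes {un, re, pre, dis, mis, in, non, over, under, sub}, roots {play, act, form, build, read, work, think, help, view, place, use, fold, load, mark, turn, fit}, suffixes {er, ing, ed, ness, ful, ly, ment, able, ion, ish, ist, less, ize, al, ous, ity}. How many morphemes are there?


Segmenting 'foldity' against the inventory:
  'fold' -> root (morpheme 1)
  'ity' -> suffix (morpheme 2)
Total morphemes: 2

2


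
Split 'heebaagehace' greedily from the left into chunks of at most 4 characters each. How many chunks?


'heebaagehace' has 12 characters.
Chunking with max size 4:
  Chunk 1: 'heeb' (positions 0-3)
  Chunk 2: 'aage' (positions 4-7)
  Chunk 3: 'hace' (positions 8-11)
Total chunks: ceil(12 / 4) = 3

3


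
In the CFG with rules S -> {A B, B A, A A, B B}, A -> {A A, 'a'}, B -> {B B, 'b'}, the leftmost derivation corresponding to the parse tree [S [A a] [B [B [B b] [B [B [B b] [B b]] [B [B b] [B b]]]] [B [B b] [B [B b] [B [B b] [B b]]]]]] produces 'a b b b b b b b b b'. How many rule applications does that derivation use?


Every bracketed nonterminal node [X ...] in the tree is produced by exactly one rule application.
Reading the tree off as a leftmost derivation:
  Step 1: S  =>  A B   (applied S -> A B)
  Step 2: A B  =>  a B   (applied A -> a)
  Step 3: a B  =>  a B B   (applied B -> B B)
  Step 4: a B B  =>  a B B B   (applied B -> B B)
  Step 5: a B B B  =>  a b B B   (applied B -> b)
  Step 6: a b B B  =>  a b B B B   (applied B -> B B)
  Step 7: a b B B B  =>  a b B B B B   (applied B -> B B)
  Step 8: a b B B B B  =>  a b b B B B   (applied B -> b)
  Step 9: a b b B B B  =>  a b b b B B   (applied B -> b)
  Step 10: a b b b B B  =>  a b b b B B B   (applied B -> B B)
  Step 11: a b b b B B B  =>  a b b b b B B   (applied B -> b)
  Step 12: a b b b b B B  =>  a b b b b b B   (applied B -> b)
  Step 13: a b b b b b B  =>  a b b b b b B B   (applied B -> B B)
  Step 14: a b b b b b B B  =>  a b b b b b b B   (applied B -> b)
  Step 15: a b b b b b b B  =>  a b b b b b b B B   (applied B -> B B)
  Step 16: a b b b b b b B B  =>  a b b b b b b b B   (applied B -> b)
  Step 17: a b b b b b b b B  =>  a b b b b b b b B B   (applied B -> B B)
  Step 18: a b b b b b b b B B  =>  a b b b b b b b b B   (applied B -> b)
  Step 19: a b b b b b b b b B  =>  a b b b b b b b b b   (applied B -> b)
Final yield: a b b b b b b b b b
Total rewrite steps: 19

19


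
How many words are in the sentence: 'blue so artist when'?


Counting words by splitting on spaces:
  Word 1: 'blue'
  Word 2: 'so'
  Word 3: 'artist'
  Word 4: 'when'
Total words: 4

4


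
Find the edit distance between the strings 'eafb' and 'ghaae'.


Building DP table for s1='eafb' (len 4) and s2='ghaae' (len 5):
       g  h  a  a  e
    0  1  2  3  4  5
  e 1  1  2  3  4  4
  a 2  2  2  2  3  4
  f 3  3  3  3  3  4
  b 4  4  4  4  4  4
Edit distance = dp[4][5] = 4

4


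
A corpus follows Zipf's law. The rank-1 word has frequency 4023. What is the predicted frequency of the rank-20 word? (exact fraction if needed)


Zipf's law: freq(rank) = f1 / rank
f1 = 4023, rank = 20
freq = 4023 / 20
GCD(4023, 20) = 1
Simplified: 4023/20

4023/20


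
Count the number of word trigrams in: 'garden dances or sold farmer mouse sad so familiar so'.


Word trigrams from [10] words:
  Trigram 1: (garden dances or)
  Trigram 2: (dances or sold)
  Trigram 3: (or sold farmer)
  Trigram 4: (sold farmer mouse)
  Trigram 5: (farmer mouse sad)
  Trigram 6: (mouse sad so)
  Trigram 7: (sad so familiar)
  Trigram 8: (so familiar so)
Total word trigrams: 10 - 2 = 8

8


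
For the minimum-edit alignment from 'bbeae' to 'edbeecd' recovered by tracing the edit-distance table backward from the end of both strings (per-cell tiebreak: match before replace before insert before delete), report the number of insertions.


Edit distance = 5. Backtracking from cell (5, 7) with preference match > replace > insert > delete,
then listing the resulting alignment 'bbeae' -> 'edbeecd' left to right:
  Step 1: insert 'e' [insertion #1]
  Step 2: insert 'd' [insertion #2]
  Step 3: keep 'b'
  Step 4: replace b->e
  Step 5: keep 'e'
  Step 6: replace a->c
  Step 7: replace e->d
Total insertions: 2

2


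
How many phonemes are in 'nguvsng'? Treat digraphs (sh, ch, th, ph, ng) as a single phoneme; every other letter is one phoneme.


Parsing 'nguvsng' greedily, digraphs first:
  'ng' -> digraph (1 consonant phoneme) (phonemes so far: 1)
  'u' -> vowel phoneme (phonemes so far: 2)
  'v' -> consonant phoneme (phonemes so far: 3)
  's' -> consonant phoneme (phonemes so far: 4)
  'ng' -> digraph (1 consonant phoneme) (phonemes so far: 5)
Total phonemes: 5

5


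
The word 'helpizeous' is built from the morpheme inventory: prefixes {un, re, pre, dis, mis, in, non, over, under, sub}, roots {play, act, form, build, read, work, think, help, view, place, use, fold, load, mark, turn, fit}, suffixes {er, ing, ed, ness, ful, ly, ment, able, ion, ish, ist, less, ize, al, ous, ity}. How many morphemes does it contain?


Segmenting 'helpizeous' against the inventory:
  'help' -> root (morpheme 1)
  'ize' -> suffix (morpheme 2)
  'ous' -> suffix (morpheme 3)
Total morphemes: 3

3


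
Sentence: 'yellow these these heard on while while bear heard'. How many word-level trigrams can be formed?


Word trigrams from [9] words:
  Trigram 1: (yellow these these)
  Trigram 2: (these these heard)
  Trigram 3: (these heard on)
  Trigram 4: (heard on while)
  Trigram 5: (on while while)
  Trigram 6: (while while bear)
  Trigram 7: (while bear heard)
Total word trigrams: 9 - 2 = 7

7


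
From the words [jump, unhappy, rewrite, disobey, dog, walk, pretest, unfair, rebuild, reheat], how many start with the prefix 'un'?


Checking each word for prefix 'un':
  'jump' -> no (count: 0)
  'unhappy' -> YES, starts with 'un' (count: 1)
  'rewrite' -> no (count: 1)
  'disobey' -> no (count: 1)
  'dog' -> no (count: 1)
  'walk' -> no (count: 1)
  'pretest' -> no (count: 1)
  'unfair' -> YES, starts with 'un' (count: 2)
  'rebuild' -> no (count: 2)
  'reheat' -> no (count: 2)
Total with prefix 'un': 2

2


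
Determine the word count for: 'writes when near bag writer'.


Counting words by splitting on spaces:
  Word 1: 'writes'
  Word 2: 'when'
  Word 3: 'near'
  Word 4: 'bag'
  Word 5: 'writer'
Total words: 5

5


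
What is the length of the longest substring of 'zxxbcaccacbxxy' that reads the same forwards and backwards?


Scanning 'zxxbcaccacbxxy' for palindromic substrings.
Substring at positions 1-12: 'xxbcaccacbxx'.
Check: reverse('xxbcaccacbxx') = 'xxbcaccacbxx' -> palindrome confirmed.
Neighbouring characters ('z' / 'y') break symmetry, so it cannot extend further.
No longer palindromic substring exists; longest length = 12

12


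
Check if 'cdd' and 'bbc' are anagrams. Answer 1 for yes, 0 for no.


Sort characters of 'cdd': 'cdd'
Sort characters of 'bbc': 'bbc'
Sorted forms differ -> they are NOT anagrams
Result: 0

0


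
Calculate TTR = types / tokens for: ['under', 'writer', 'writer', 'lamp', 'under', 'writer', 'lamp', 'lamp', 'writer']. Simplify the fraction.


Tokens: 9
Unique types: ('lamp', 'under', 'writer') = 3
TTR = 3/9
Simplify: divide both by 3 -> 1/3
TTR = 1/3

1/3


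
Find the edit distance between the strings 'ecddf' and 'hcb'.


Building DP table for s1='ecddf' (len 5) and s2='hcb' (len 3):
       h  c  b
    0  1  2  3
  e 1  1  2  3
  c 2  2  1  2
  d 3  3  2  2
  d 4  4  3  3
  f 5  5  4  4
Edit distance = dp[5][3] = 4

4


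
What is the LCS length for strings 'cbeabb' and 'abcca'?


DP table for LCS of 'cbeabb' and 'abcca':
       a  b  c  c  a
    0  0  0  0  0  0
  c 0  0  0  1  1  1
  b 0  0  1  1  1  1
  e 0  0  1  1  1  1
  a 0  1  1  1  1  2
  b 0  1  2  2  2  2
  b 0  1  2  2  2  2
LCS: 'ca'
LCS length = 2

2


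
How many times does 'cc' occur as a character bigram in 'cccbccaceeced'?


Scanning 'cccbccaceeced' for bigram 'cc':
  Position 0: 'cc' -> MATCH
  Position 1: 'cc' -> MATCH
  Position 2: 'cb' -> no
  Position 3: 'bc' -> no
  Position 4: 'cc' -> MATCH
  Position 5: 'ca' -> no
  Position 6: 'ac' -> no
  Position 7: 'ce' -> no
  Position 8: 'ee' -> no
  Position 9: 'ec' -> no
  Position 10: 'ce' -> no
  Position 11: 'ed' -> no
Total matches: 3

3


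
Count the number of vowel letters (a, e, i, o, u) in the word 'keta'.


Scanning each character of 'keta':
  Position 1: 'k' -> consonant (running count: 0)
  Position 2: 'e' -> vowel (running count: 1)
  Position 3: 't' -> consonant (running count: 1)
  Position 4: 'a' -> vowel (running count: 2)
Total vowels: 2

2


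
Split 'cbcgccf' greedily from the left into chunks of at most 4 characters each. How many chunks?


'cbcgccf' has 7 characters.
Chunking with max size 4:
  Chunk 1: 'cbcg' (positions 0-3)
  Chunk 2: 'ccf' (positions 4-6)
Total chunks: ceil(7 / 4) = 2

2


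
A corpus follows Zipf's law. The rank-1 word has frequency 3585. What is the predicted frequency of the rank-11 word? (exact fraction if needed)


Zipf's law: freq(rank) = f1 / rank
f1 = 3585, rank = 11
freq = 3585 / 11
GCD(3585, 11) = 1
Simplified: 3585/11

3585/11


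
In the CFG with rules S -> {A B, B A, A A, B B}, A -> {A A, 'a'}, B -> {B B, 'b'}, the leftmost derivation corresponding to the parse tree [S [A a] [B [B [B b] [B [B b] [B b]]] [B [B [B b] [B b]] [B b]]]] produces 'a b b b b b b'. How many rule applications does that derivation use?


Every bracketed nonterminal node [X ...] in the tree is produced by exactly one rule application.
Reading the tree off as a leftmost derivation:
  Step 1: S  =>  A B   (applied S -> A B)
  Step 2: A B  =>  a B   (applied A -> a)
  Step 3: a B  =>  a B B   (applied B -> B B)
  Step 4: a B B  =>  a B B B   (applied B -> B B)
  Step 5: a B B B  =>  a b B B   (applied B -> b)
  Step 6: a b B B  =>  a b B B B   (applied B -> B B)
  Step 7: a b B B B  =>  a b b B B   (applied B -> b)
  Step 8: a b b B B  =>  a b b b B   (applied B -> b)
  Step 9: a b b b B  =>  a b b b B B   (applied B -> B B)
  Step 10: a b b b B B  =>  a b b b B B B   (applied B -> B B)
  Step 11: a b b b B B B  =>  a b b b b B B   (applied B -> b)
  Step 12: a b b b b B B  =>  a b b b b b B   (applied B -> b)
  Step 13: a b b b b b B  =>  a b b b b b b   (applied B -> b)
Final yield: a b b b b b b
Total rewrite steps: 13

13


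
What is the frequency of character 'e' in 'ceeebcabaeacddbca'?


Scanning 'ceeebcabaeacddbca' for 'e':
  Position 1: 'e' -> MATCH (count: 1)
  Position 2: 'e' -> MATCH (count: 2)
  Position 3: 'e' -> MATCH (count: 3)
  Position 9: 'e' -> MATCH (count: 4)
Total occurrences of 'e': 4

4


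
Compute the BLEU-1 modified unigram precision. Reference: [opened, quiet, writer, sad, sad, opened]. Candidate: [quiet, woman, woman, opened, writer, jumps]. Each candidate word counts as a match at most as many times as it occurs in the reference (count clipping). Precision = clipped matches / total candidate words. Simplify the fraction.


Reference word counts: {'opened': 2, 'quiet': 1, 'sad': 2, 'writer': 1}
Checking each candidate word (with clipping):
  'quiet' -> in reference (ref count 1, used 1/1) -> match (matches: 1)
  'woman' -> not in reference -> no match (matches: 1)
  'woman' -> not in reference -> no match (matches: 1)
  'opened' -> in reference (ref count 2, used 1/2) -> match (matches: 2)
  'writer' -> in reference (ref count 1, used 1/1) -> match (matches: 3)
  'jumps' -> not in reference -> no match (matches: 3)
Clipped matches: 3, Candidate length: 6
Precision = 3/6 = 1/2

1/2


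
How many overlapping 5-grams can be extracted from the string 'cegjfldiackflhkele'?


String 'cegjfldiackflhkele' has length L = 18.
Number of overlapping n-grams = L - n + 1
Substituting: 18 - 5 + 1 = 14

14


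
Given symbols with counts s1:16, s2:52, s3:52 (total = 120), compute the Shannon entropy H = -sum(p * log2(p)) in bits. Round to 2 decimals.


Computing entropy H = -sum(p_i * log2(p_i)):
  s1: p = 16/120 = 0.1333, -p*log2(p) = 0.3876
  s2: p = 52/120 = 0.4333, -p*log2(p) = 0.5228
  s3: p = 52/120 = 0.4333, -p*log2(p) = 0.5228
H = sum of terms = 1.4332
Rounded to 2 decimals: 1.43

1.43


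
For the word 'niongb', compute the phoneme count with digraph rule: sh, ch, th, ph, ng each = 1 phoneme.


Parsing 'niongb' greedily, digraphs first:
  'n' -> consonant phoneme (phonemes so far: 1)
  'i' -> vowel phoneme (phonemes so far: 2)
  'o' -> vowel phoneme (phonemes so far: 3)
  'ng' -> digraph (1 consonant phoneme) (phonemes so far: 4)
  'b' -> consonant phoneme (phonemes so far: 5)
Total phonemes: 5

5


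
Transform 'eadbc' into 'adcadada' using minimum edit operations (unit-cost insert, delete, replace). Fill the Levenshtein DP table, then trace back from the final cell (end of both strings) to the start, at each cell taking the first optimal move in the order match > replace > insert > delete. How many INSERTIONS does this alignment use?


Edit distance = 6. Backtracking from cell (5, 8) with preference match > replace > insert > delete,
then listing the resulting alignment 'eadbc' -> 'adcadada' left to right:
  Step 1: insert 'a' [insertion #1]
  Step 2: insert 'd' [insertion #2]
  Step 3: replace e->c
  Step 4: keep 'a'
  Step 5: keep 'd'
  Step 6: insert 'a' [insertion #3]
  Step 7: replace b->d
  Step 8: replace c->a
Total insertions: 3

3


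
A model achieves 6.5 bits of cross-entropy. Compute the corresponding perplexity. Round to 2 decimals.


Perplexity formula: PP = 2^H
H = 6.5
PP = 2^6.5
Decompose: 2^6.5 = 2^6 * 2^0.5 = 2^6 * sqrt(2)
2^6 = 64, sqrt(2) ~ 1.4142136
PP ~ 64 * 1.4142136 = 90.5096704
Rounded to 2 decimals: 90.51

90.51


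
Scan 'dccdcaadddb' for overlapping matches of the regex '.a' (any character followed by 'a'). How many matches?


Pattern: .a means any character followed by 'a'.
Scanning 'dccdcaadddb' position-by-position:
  Pos 0: window 'dc' -> no
  Pos 1: window 'cc' -> no
  Pos 2: window 'cd' -> no
  Pos 3: window 'dc' -> no
  Pos 4: window 'ca' -> MATCH
  Pos 5: window 'aa' -> MATCH
  Pos 6: window 'ad' -> no
  Pos 7: window 'dd' -> no
  Pos 8: window 'dd' -> no
  Pos 9: window 'db' -> no
  Pos 10: window 'b' -> no
Total matches: 2

2


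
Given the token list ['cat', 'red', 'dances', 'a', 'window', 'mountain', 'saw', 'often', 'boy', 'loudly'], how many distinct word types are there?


Listing all tokens and tracking unique types:
  Token 1: 'cat' -> NEW (unique so far: 1)
  Token 2: 'red' -> NEW (unique so far: 2)
  Token 3: 'dances' -> NEW (unique so far: 3)
  Token 4: 'a' -> NEW (unique so far: 4)
  Token 5: 'window' -> NEW (unique so far: 5)
  Token 6: 'mountain' -> NEW (unique so far: 6)
  Token 7: 'saw' -> NEW (unique so far: 7)
  Token 8: 'often' -> NEW (unique so far: 8)
  Token 9: 'boy' -> NEW (unique so far: 9)
  Token 10: 'loudly' -> NEW (unique so far: 10)
Unique types: ('a', 'boy', 'cat', 'dances', 'loudly', 'mountain', 'often', 'red', 'saw', 'window')
Vocabulary size: 10

10


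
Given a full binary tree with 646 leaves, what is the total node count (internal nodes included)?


Leaf nodes (terminals): 646
Internal nodes = n - 1 = 646 - 1 = 645
Total = leaves + internal = 646 + 645 = 1291

1291


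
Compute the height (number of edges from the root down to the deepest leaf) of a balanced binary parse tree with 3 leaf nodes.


In a balanced binary tree with n leaves the deepest leaf is ceil(log2(n)) edges below the root.
log2(3) = 1.5850
ceil(1.5850) = 2
height (edges) = 2

2


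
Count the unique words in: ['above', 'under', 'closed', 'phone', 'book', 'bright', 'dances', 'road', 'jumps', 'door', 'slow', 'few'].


Listing all tokens and tracking unique types:
  Token 1: 'above' -> NEW (unique so far: 1)
  Token 2: 'under' -> NEW (unique so far: 2)
  Token 3: 'closed' -> NEW (unique so far: 3)
  Token 4: 'phone' -> NEW (unique so far: 4)
  Token 5: 'book' -> NEW (unique so far: 5)
  Token 6: 'bright' -> NEW (unique so far: 6)
  Token 7: 'dances' -> NEW (unique so far: 7)
  Token 8: 'road' -> NEW (unique so far: 8)
  Token 9: 'jumps' -> NEW (unique so far: 9)
  Token 10: 'door' -> NEW (unique so far: 10)
  Token 11: 'slow' -> NEW (unique so far: 11)
  Token 12: 'few' -> NEW (unique so far: 12)
Unique types: ('above', 'book', 'bright', 'closed', 'dances', 'door', 'few', 'jumps', 'phone', 'road', 'slow', 'under')
Vocabulary size: 12

12


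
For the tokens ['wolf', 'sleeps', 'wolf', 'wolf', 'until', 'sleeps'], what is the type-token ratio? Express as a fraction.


Tokens: 6
Unique types: ('sleeps', 'until', 'wolf') = 3
TTR = 3/6
Simplify: divide both by 3 -> 1/2
TTR = 1/2

1/2


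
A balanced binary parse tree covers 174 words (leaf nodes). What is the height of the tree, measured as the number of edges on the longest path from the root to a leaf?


In a balanced binary tree with n leaves the deepest leaf is ceil(log2(n)) edges below the root.
log2(174) = 7.4429
ceil(7.4429) = 8
height (edges) = 8

8


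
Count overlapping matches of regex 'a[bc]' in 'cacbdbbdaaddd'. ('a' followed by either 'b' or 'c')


Pattern: a[bc] means 'a' followed by either 'b' or 'c'.
Scanning 'cacbdbbdaaddd' position-by-position:
  Pos 0: window 'ca' -> no
  Pos 1: window 'ac' -> MATCH
  Pos 2: window 'cb' -> no
  Pos 3: window 'bd' -> no
  Pos 4: window 'db' -> no
  Pos 5: window 'bb' -> no
  Pos 6: window 'bd' -> no
  Pos 7: window 'da' -> no
  Pos 8: window 'aa' -> no
  Pos 9: window 'ad' -> no
  Pos 10: window 'dd' -> no
  Pos 11: window 'dd' -> no
  Pos 12: window 'd' -> no
Total matches: 1

1


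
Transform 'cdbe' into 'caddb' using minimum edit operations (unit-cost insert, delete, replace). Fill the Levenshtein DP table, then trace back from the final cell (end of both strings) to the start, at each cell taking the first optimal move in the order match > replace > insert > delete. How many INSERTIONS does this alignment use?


Edit distance = 3. Backtracking from cell (4, 5) with preference match > replace > insert > delete,
then listing the resulting alignment 'cdbe' -> 'caddb' left to right:
  Step 1: keep 'c'
  Step 2: insert 'a' [insertion #1]
  Step 3: keep 'd'
  Step 4: replace b->d
  Step 5: replace e->b
Total insertions: 1

1


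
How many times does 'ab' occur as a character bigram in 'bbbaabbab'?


Scanning 'bbbaabbab' for bigram 'ab':
  Position 0: 'bb' -> no
  Position 1: 'bb' -> no
  Position 2: 'ba' -> no
  Position 3: 'aa' -> no
  Position 4: 'ab' -> MATCH
  Position 5: 'bb' -> no
  Position 6: 'ba' -> no
  Position 7: 'ab' -> MATCH
Total matches: 2

2


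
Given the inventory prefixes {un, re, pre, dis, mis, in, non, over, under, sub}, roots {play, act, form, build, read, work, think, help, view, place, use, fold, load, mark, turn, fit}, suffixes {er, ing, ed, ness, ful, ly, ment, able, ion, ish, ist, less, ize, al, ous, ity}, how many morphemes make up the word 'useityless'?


Segmenting 'useityless' against the inventory:
  'use' -> root (morpheme 1)
  'ity' -> suffix (morpheme 2)
  'less' -> suffix (morpheme 3)
Total morphemes: 3

3


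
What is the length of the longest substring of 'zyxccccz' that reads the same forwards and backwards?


Scanning 'zyxccccz' for palindromic substrings.
Substring at positions 3-6: 'cccc'.
Check: reverse('cccc') = 'cccc' -> palindrome confirmed.
Neighbouring characters ('x' / 'z') break symmetry, so it cannot extend further.
No longer palindromic substring exists; longest length = 4

4


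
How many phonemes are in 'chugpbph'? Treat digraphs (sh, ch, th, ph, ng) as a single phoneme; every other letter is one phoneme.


Parsing 'chugpbph' greedily, digraphs first:
  'ch' -> digraph (1 consonant phoneme) (phonemes so far: 1)
  'u' -> vowel phoneme (phonemes so far: 2)
  'g' -> consonant phoneme (phonemes so far: 3)
  'p' -> consonant phoneme (phonemes so far: 4)
  'b' -> consonant phoneme (phonemes so far: 5)
  'ph' -> digraph (1 consonant phoneme) (phonemes so far: 6)
Total phonemes: 6

6


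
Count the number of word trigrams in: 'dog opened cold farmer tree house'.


Word trigrams from [6] words:
  Trigram 1: (dog opened cold)
  Trigram 2: (opened cold farmer)
  Trigram 3: (cold farmer tree)
  Trigram 4: (farmer tree house)
Total word trigrams: 6 - 2 = 4

4


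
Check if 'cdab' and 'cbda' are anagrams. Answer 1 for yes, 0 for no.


Sort characters of 'cdab': 'abcd'
Sort characters of 'cbda': 'abcd'
Sorted forms match -> they ARE anagrams
Result: 1

1


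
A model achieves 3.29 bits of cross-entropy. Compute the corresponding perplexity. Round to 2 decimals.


Perplexity formula: PP = 2^H
H = 3.29
PP = 2^3.29
Decompose: 2^3.29 = 2^3 * 2^0.29
2^3 = 8, 2^0.29 ~ 1.2226403
PP ~ 8 * 1.2226403 = 9.7811224
Rounded to 2 decimals: 9.78

9.78


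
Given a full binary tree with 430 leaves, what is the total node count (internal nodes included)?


Leaf nodes (terminals): 430
Internal nodes = n - 1 = 430 - 1 = 429
Total = leaves + internal = 430 + 429 = 859

859


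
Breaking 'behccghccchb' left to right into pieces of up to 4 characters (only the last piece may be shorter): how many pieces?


'behccghccchb' has 12 characters.
Chunking with max size 4:
  Chunk 1: 'behc' (positions 0-3)
  Chunk 2: 'cghc' (positions 4-7)
  Chunk 3: 'cchb' (positions 8-11)
Total chunks: ceil(12 / 4) = 3

3


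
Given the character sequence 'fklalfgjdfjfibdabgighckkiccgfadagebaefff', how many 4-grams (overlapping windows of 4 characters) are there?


String 'fklalfgjdfjfibdabgighckkiccgfadagebaefff' has length L = 40.
Number of overlapping n-grams = L - n + 1
Substituting: 40 - 4 + 1 = 37

37


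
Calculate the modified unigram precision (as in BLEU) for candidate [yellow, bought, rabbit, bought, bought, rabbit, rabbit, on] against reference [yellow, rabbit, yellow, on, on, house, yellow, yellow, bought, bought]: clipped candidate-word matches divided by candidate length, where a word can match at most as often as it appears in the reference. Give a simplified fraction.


Reference word counts: {'bought': 2, 'house': 1, 'on': 2, 'rabbit': 1, 'yellow': 4}
Checking each candidate word (with clipping):
  'yellow' -> in reference (ref count 4, used 1/4) -> match (matches: 1)
  'bought' -> in reference (ref count 2, used 1/2) -> match (matches: 2)
  'rabbit' -> in reference (ref count 1, used 1/1) -> match (matches: 3)
  'bought' -> in reference (ref count 2, used 2/2) -> match (matches: 4)
  'bought' -> ref count 2 already used up (2/2) -> clipped, no match (matches: 4)
  'rabbit' -> ref count 1 already used up (1/1) -> clipped, no match (matches: 4)
  'rabbit' -> ref count 1 already used up (1/1) -> clipped, no match (matches: 4)
  'on' -> in reference (ref count 2, used 1/2) -> match (matches: 5)
Clipped matches: 5, Candidate length: 8
Precision = 5/8

5/8


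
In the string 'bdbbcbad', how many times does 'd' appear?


Scanning 'bdbbcbad' for 'd':
  Position 1: 'd' -> MATCH (count: 1)
  Position 7: 'd' -> MATCH (count: 2)
Total occurrences of 'd': 2

2


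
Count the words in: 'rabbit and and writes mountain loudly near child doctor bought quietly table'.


Counting words by splitting on spaces:
  Word 1: 'rabbit'
  Word 2: 'and'
  Word 3: 'and'
  Word 4: 'writes'
  Word 5: 'mountain'
  Word 6: 'loudly'
  Word 7: 'near'
  Word 8: 'child'
  Word 9: 'doctor'
  Word 10: 'bought'
  Word 11: 'quietly'
  Word 12: 'table'
Total words: 12

12


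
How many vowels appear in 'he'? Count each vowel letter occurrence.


Scanning each character of 'he':
  Position 1: 'h' -> consonant (running count: 0)
  Position 2: 'e' -> vowel (running count: 1)
Total vowels: 1

1


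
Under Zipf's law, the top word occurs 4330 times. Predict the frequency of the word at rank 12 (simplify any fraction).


Zipf's law: freq(rank) = f1 / rank
f1 = 4330, rank = 12
freq = 4330 / 12
GCD(4330, 12) = 2
Simplified: 2165/6

2165/6


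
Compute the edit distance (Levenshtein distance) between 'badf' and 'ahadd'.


Building DP table for s1='badf' (len 4) and s2='ahadd' (len 5):
       a  h  a  d  d
    0  1  2  3  4  5
  b 1  1  2  3  4  5
  a 2  1  2  2  3  4
  d 3  2  2  3  2  3
  f 4  3  3  3  3  3
Edit distance = dp[4][5] = 3

3


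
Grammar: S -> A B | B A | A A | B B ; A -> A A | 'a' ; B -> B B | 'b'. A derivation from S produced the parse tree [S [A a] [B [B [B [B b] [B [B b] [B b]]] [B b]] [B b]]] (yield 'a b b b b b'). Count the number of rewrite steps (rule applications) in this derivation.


Every bracketed nonterminal node [X ...] in the tree is produced by exactly one rule application.
Reading the tree off as a leftmost derivation:
  Step 1: S  =>  A B   (applied S -> A B)
  Step 2: A B  =>  a B   (applied A -> a)
  Step 3: a B  =>  a B B   (applied B -> B B)
  Step 4: a B B  =>  a B B B   (applied B -> B B)
  Step 5: a B B B  =>  a B B B B   (applied B -> B B)
  Step 6: a B B B B  =>  a b B B B   (applied B -> b)
  Step 7: a b B B B  =>  a b B B B B   (applied B -> B B)
  Step 8: a b B B B B  =>  a b b B B B   (applied B -> b)
  Step 9: a b b B B B  =>  a b b b B B   (applied B -> b)
  Step 10: a b b b B B  =>  a b b b b B   (applied B -> b)
  Step 11: a b b b b B  =>  a b b b b b   (applied B -> b)
Final yield: a b b b b b
Total rewrite steps: 11

11


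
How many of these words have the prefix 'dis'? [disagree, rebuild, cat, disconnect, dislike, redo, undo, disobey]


Checking each word for prefix 'dis':
  'disagree' -> YES, starts with 'dis' (count: 1)
  'rebuild' -> no (count: 1)
  'cat' -> no (count: 1)
  'disconnect' -> YES, starts with 'dis' (count: 2)
  'dislike' -> YES, starts with 'dis' (count: 3)
  'redo' -> no (count: 3)
  'undo' -> no (count: 3)
  'disobey' -> YES, starts with 'dis' (count: 4)
Total with prefix 'dis': 4

4


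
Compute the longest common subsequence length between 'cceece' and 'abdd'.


DP table for LCS of 'cceece' and 'abdd':
       a  b  d  d
    0  0  0  0  0
  c 0  0  0  0  0
  c 0  0  0  0  0
  e 0  0  0  0  0
  e 0  0  0  0  0
  c 0  0  0  0  0
  e 0  0  0  0  0
LCS length = 0

0


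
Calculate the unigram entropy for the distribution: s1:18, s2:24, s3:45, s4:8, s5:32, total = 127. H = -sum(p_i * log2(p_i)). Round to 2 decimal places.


Computing entropy H = -sum(p_i * log2(p_i)):
  s1: p = 18/127 = 0.1417, -p*log2(p) = 0.3995
  s2: p = 24/127 = 0.1890, -p*log2(p) = 0.4542
  s3: p = 45/127 = 0.3543, -p*log2(p) = 0.5304
  s4: p = 8/127 = 0.0630, -p*log2(p) = 0.2513
  s5: p = 32/127 = 0.2520, -p*log2(p) = 0.5011
H = sum of terms = 2.1365
Rounded to 2 decimals: 2.14

2.14


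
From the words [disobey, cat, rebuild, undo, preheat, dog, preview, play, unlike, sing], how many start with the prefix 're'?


Checking each word for prefix 're':
  'disobey' -> no (count: 0)
  'cat' -> no (count: 0)
  'rebuild' -> YES, starts with 're' (count: 1)
  'undo' -> no (count: 1)
  'preheat' -> no (count: 1)
  'dog' -> no (count: 1)
  'preview' -> no (count: 1)
  'play' -> no (count: 1)
  'unlike' -> no (count: 1)
  'sing' -> no (count: 1)
Total with prefix 're': 1

1


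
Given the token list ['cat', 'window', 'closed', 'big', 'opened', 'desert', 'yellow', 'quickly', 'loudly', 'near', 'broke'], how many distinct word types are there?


Listing all tokens and tracking unique types:
  Token 1: 'cat' -> NEW (unique so far: 1)
  Token 2: 'window' -> NEW (unique so far: 2)
  Token 3: 'closed' -> NEW (unique so far: 3)
  Token 4: 'big' -> NEW (unique so far: 4)
  Token 5: 'opened' -> NEW (unique so far: 5)
  Token 6: 'desert' -> NEW (unique so far: 6)
  Token 7: 'yellow' -> NEW (unique so far: 7)
  Token 8: 'quickly' -> NEW (unique so far: 8)
  Token 9: 'loudly' -> NEW (unique so far: 9)
  Token 10: 'near' -> NEW (unique so far: 10)
  Token 11: 'broke' -> NEW (unique so far: 11)
Unique types: ('big', 'broke', 'cat', 'closed', 'desert', 'loudly', 'near', 'opened', 'quickly', 'window', 'yellow')
Vocabulary size: 11

11


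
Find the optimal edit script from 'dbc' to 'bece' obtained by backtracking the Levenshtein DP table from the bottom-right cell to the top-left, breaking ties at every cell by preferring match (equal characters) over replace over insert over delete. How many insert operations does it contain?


Edit distance = 3. Backtracking from cell (3, 4) with preference match > replace > insert > delete,
then listing the resulting alignment 'dbc' -> 'bece' left to right:
  Step 1: replace d->b
  Step 2: replace b->e
  Step 3: keep 'c'
  Step 4: insert 'e' [insertion #1]
Total insertions: 1

1


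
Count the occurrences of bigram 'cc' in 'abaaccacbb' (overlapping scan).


Scanning 'abaaccacbb' for bigram 'cc':
  Position 0: 'ab' -> no
  Position 1: 'ba' -> no
  Position 2: 'aa' -> no
  Position 3: 'ac' -> no
  Position 4: 'cc' -> MATCH
  Position 5: 'ca' -> no
  Position 6: 'ac' -> no
  Position 7: 'cb' -> no
  Position 8: 'bb' -> no
Total matches: 1

1


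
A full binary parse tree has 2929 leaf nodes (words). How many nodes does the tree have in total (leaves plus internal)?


Leaf nodes (terminals): 2929
Internal nodes = n - 1 = 2929 - 1 = 2928
Total = leaves + internal = 2929 + 2928 = 5857

5857


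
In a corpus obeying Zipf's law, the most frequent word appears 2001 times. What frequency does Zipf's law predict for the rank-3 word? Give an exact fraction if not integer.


Zipf's law: freq(rank) = f1 / rank
f1 = 2001, rank = 3
freq = 2001 / 3
= 667

667


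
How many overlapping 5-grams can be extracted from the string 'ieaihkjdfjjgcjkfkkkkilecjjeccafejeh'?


String 'ieaihkjdfjjgcjkfkkkkilecjjeccafejeh' has length L = 35.
Number of overlapping n-grams = L - n + 1
Substituting: 35 - 5 + 1 = 31

31


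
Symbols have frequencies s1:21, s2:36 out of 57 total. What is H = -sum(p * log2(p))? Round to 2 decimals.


Computing entropy H = -sum(p_i * log2(p_i)):
  s1: p = 21/57 = 0.3684, -p*log2(p) = 0.5307
  s2: p = 36/57 = 0.6316, -p*log2(p) = 0.4187
H = sum of terms = 0.9494
Rounded to 2 decimals: 0.95

0.95


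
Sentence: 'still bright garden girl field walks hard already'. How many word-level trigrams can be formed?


Word trigrams from [8] words:
  Trigram 1: (still bright garden)
  Trigram 2: (bright garden girl)
  Trigram 3: (garden girl field)
  Trigram 4: (girl field walks)
  Trigram 5: (field walks hard)
  Trigram 6: (walks hard already)
Total word trigrams: 8 - 2 = 6

6


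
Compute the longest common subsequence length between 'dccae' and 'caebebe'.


DP table for LCS of 'dccae' and 'caebebe':
       c  a  e  b  e  b  e
    0  0  0  0  0  0  0  0
  d 0  0  0  0  0  0  0  0
  c 0  1  1  1  1  1  1  1
  c 0  1  1  1  1  1  1  1
  a 0  1  2  2  2  2  2  2
  e 0  1  2  3  3  3  3  3
LCS: 'cae'
LCS length = 3

3


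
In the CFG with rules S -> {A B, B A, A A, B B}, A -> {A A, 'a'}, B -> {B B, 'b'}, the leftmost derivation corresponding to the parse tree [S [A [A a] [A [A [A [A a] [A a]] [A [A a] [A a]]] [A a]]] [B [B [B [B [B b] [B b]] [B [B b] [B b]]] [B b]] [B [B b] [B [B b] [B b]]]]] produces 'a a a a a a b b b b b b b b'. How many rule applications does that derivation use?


Every bracketed nonterminal node [X ...] in the tree is produced by exactly one rule application.
Reading the tree off as a leftmost derivation:
  Step 1: S  =>  A B   (applied S -> A B)
  Step 2: A B  =>  A A B   (applied A -> A A)
  Step 3: A A B  =>  a A B   (applied A -> a)
  Step 4: a A B  =>  a A A B   (applied A -> A A)
  Step 5: a A A B  =>  a A A A B   (applied A -> A A)
  Step 6: a A A A B  =>  a A A A A B   (applied A -> A A)
  Step 7: a A A A A B  =>  a a A A A B   (applied A -> a)
  Step 8: a a A A A B  =>  a a a A A B   (applied A -> a)
  Step 9: a a a A A B  =>  a a a A A A B   (applied A -> A A)
  Step 10: a a a A A A B  =>  a a a a A A B   (applied A -> a)
  Step 11: a a a a A A B  =>  a a a a a A B   (applied A -> a)
  Step 12: a a a a a A B  =>  a a a a a a B   (applied A -> a)
  Step 13: a a a a a a B  =>  a a a a a a B B   (applied B -> B B)
  Step 14: a a a a a a B B  =>  a a a a a a B B B   (applied B -> B B)
  Step 15: a a a a a a B B B  =>  a a a a a a B B B B   (applied B -> B B)
  Step 16: a a a a a a B B B B  =>  a a a a a a B B B B B   (applied B -> B B)
  Step 17: a a a a a a B B B B B  =>  a a a a a a b B B B B   (applied B -> b)
  Step 18: a a a a a a b B B B B  =>  a a a a a a b b B B B   (applied B -> b)
  Step 19: a a a a a a b b B B B  =>  a a a a a a b b B B B B   (applied B -> B B)
  Step 20: a a a a a a b b B B B B  =>  a a a a a a b b b B B B   (applied B -> b)
  Step 21: a a a a a a b b b B B B  =>  a a a a a a b b b b B B   (applied B -> b)
  Step 22: a a a a a a b b b b B B  =>  a a a a a a b b b b b B   (applied B -> b)
  Step 23: a a a a a a b b b b b B  =>  a a a a a a b b b b b B B   (applied B -> B B)
  Step 24: a a a a a a b b b b b B B  =>  a a a a a a b b b b b b B   (applied B -> b)
  Step 25: a a a a a a b b b b b b B  =>  a a a a a a b b b b b b B B   (applied B -> B B)
  Step 26: a a a a a a b b b b b b B B  =>  a a a a a a b b b b b b b B   (applied B -> b)
  Step 27: a a a a a a b b b b b b b B  =>  a a a a a a b b b b b b b b   (applied B -> b)
Final yield: a a a a a a b b b b b b b b
Total rewrite steps: 27

27


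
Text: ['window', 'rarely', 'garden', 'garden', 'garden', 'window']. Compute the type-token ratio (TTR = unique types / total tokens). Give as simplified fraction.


Tokens: 6
Unique types: ('garden', 'rarely', 'window') = 3
TTR = 3/6
Simplify: divide both by 3 -> 1/2
TTR = 1/2

1/2


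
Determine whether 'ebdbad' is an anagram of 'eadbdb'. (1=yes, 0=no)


Sort characters of 'ebdbad': 'abbdde'
Sort characters of 'eadbdb': 'abbdde'
Sorted forms match -> they ARE anagrams
Result: 1

1


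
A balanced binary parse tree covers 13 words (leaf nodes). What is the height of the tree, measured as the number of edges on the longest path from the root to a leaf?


In a balanced binary tree with n leaves the deepest leaf is ceil(log2(n)) edges below the root.
log2(13) = 3.7004
ceil(3.7004) = 4
height (edges) = 4

4


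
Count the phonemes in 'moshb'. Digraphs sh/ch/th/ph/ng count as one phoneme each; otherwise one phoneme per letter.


Parsing 'moshb' greedily, digraphs first:
  'm' -> consonant phoneme (phonemes so far: 1)
  'o' -> vowel phoneme (phonemes so far: 2)
  'sh' -> digraph (1 consonant phoneme) (phonemes so far: 3)
  'b' -> consonant phoneme (phonemes so far: 4)
Total phonemes: 4

4


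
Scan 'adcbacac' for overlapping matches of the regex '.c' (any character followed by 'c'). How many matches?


Pattern: .c means any character followed by 'c'.
Scanning 'adcbacac' position-by-position:
  Pos 0: window 'ad' -> no
  Pos 1: window 'dc' -> MATCH
  Pos 2: window 'cb' -> no
  Pos 3: window 'ba' -> no
  Pos 4: window 'ac' -> MATCH
  Pos 5: window 'ca' -> no
  Pos 6: window 'ac' -> MATCH
  Pos 7: window 'c' -> no
Total matches: 3

3


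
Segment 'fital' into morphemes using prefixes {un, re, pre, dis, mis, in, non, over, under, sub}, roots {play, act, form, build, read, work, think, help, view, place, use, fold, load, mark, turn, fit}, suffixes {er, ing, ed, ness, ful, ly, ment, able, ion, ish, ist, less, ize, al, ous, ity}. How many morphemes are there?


Segmenting 'fital' against the inventory:
  'fit' -> root (morpheme 1)
  'al' -> suffix (morpheme 2)
Total morphemes: 2

2


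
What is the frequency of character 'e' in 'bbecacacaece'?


Scanning 'bbecacacaece' for 'e':
  Position 2: 'e' -> MATCH (count: 1)
  Position 9: 'e' -> MATCH (count: 2)
  Position 11: 'e' -> MATCH (count: 3)
Total occurrences of 'e': 3

3


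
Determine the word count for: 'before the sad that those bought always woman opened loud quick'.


Counting words by splitting on spaces:
  Word 1: 'before'
  Word 2: 'the'
  Word 3: 'sad'
  Word 4: 'that'
  Word 5: 'those'
  Word 6: 'bought'
  Word 7: 'always'
  Word 8: 'woman'
  Word 9: 'opened'
  Word 10: 'loud'
  Word 11: 'quick'
Total words: 11

11


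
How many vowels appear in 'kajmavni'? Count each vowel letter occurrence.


Scanning each character of 'kajmavni':
  Position 1: 'k' -> consonant (running count: 0)
  Position 2: 'a' -> vowel (running count: 1)
  Position 3: 'j' -> consonant (running count: 1)
  Position 4: 'm' -> consonant (running count: 1)
  Position 5: 'a' -> vowel (running count: 2)
  Position 6: 'v' -> consonant (running count: 2)
  Position 7: 'n' -> consonant (running count: 2)
  Position 8: 'i' -> vowel (running count: 3)
Total vowels: 3

3
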